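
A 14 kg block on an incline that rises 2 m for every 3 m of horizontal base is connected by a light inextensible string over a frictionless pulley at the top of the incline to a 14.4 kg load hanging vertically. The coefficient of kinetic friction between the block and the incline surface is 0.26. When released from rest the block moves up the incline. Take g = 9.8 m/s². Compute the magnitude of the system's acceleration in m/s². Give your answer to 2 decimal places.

For the block on the incline: the weight component along the slope is m₁g sin 33.69° = 14 × 9.8 × 0.5547 = 76.105 N and the normal force is N = m₁g cos 33.69° = 114.157 N.
Kinetic friction opposes the block's motion up the incline: f = μN = 0.26 × 114.157 = 29.681 N acting down the slope.
Newton's second law for the block (up-slope positive): T − 76.105 − 29.681 = 14 a. For the hanging load (downward positive): 14.4 × 9.8 − T = 14.4 a.
Adding the two equations eliminates T: 35.334 = 28.4 a, so a = 1.2442 m/s².

1.24 m/s²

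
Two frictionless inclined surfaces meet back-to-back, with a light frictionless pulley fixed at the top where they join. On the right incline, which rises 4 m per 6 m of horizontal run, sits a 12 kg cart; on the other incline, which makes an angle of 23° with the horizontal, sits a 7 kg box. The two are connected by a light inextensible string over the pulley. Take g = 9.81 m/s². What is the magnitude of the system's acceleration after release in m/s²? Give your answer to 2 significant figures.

Resolve each weight along its own incline: the 12 kg mass has component 12 × 9.81 × sin 33.69° = 65.299 N down its slope, and the 7 kg mass has 7 × 9.81 × sin 23° = 26.832 N down its slope.
The 12 kg side's 65.299 N exceeds the other side's 26.832 N, so that mass slides down and the 7 kg mass slides up. Taking that direction as positive, Newton's second law for the whole system gives 65.299 − 26.832 = (12 + 7) a, so a = 38.467 / 19 = 2.0246 m/s².

2.0 m/s²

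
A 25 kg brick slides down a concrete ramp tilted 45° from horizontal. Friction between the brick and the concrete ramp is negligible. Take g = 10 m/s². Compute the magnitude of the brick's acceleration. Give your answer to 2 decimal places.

Resolving the weight along the incline: the component pulling the brick down the slope is mg sin 45° = 25 × 10 × 0.7071 = 176.775 N, and the normal force is N = mg cos 45° = 25 × 10 × 0.7071 = 176.775 N.
With no friction the net force along the incline is 176.775 N, so a = g sin 45° = 176.775 / 25 = 7.0710 m/s².

7.07 m/s²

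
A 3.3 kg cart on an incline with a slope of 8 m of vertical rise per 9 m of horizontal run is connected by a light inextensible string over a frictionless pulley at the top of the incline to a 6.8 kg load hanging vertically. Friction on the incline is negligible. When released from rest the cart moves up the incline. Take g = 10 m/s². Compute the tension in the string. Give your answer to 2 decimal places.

36.98 N

For the cart on the incline: the weight component along the slope is m₁g sin 41.63° = 3.3 × 10 × 0.6644 = 21.925 N and the normal force is N = m₁g cos 41.63° = 24.665 N.
Newton's second law for the cart (up-slope positive): T − 21.925 = 3.3 a. For the hanging load (downward positive): 6.8 × 10 − T = 6.8 a.
Adding the two equations eliminates T: 46.075 = 10.1 a, so a = 4.5619 m/s².
Then from the hanging load's equation, T = 6.8 × (10 − 4.5619) = 36.979 N.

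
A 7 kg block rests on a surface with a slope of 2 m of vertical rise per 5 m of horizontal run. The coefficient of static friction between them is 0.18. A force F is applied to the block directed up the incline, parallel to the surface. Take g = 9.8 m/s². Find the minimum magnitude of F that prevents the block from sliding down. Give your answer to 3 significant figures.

14.0 N

The normal force is N = mg cos 21.80° = 63.694 N. With F at its minimum the block is on the verge of sliding down, so static friction is at its maximum μ_s N = 0.18 × 63.694 = 11.465 N and acts up the slope.
Equilibrium along the incline: F + μ_s N = mg sin 21.80°, so F = 25.477 − 11.465 = 14.012 N.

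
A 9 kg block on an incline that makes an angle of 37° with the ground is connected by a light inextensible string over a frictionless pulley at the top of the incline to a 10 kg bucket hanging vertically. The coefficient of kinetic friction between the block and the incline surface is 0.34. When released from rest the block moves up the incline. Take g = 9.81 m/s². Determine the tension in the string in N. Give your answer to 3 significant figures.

For the block on the incline: the weight component along the slope is m₁g sin 37° = 9 × 9.81 × 0.6018 = 53.133 N and the normal force is N = m₁g cos 37° = 70.512 N.
Kinetic friction opposes the block's motion up the incline: f = μN = 0.34 × 70.512 = 23.974 N acting down the slope.
Newton's second law for the block (up-slope positive): T − 53.133 − 23.974 = 9 a. For the hanging bucket (downward positive): 10 × 9.81 − T = 10 a.
Adding the two equations eliminates T: 20.993 = 19 a, so a = 1.1049 m/s².
Then from the hanging bucket's equation, T = 10 × (9.81 − 1.1049) = 87.051 N.

87.1 N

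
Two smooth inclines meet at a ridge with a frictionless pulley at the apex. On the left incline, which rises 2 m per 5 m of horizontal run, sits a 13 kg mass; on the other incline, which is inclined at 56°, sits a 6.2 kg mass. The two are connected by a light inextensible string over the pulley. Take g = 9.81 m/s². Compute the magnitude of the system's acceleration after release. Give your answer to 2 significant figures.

0.16 m/s²

Resolve each weight along its own incline: the 13 kg mass has component 13 × 9.81 × sin 21.80° = 47.363 N down its slope, and the 6.2 kg mass has 6.2 × 9.81 × sin 56° = 50.424 N down its slope.
The 6.2 kg side's 50.424 N exceeds the other side's 47.363 N, so that mass slides down and the 13 kg mass slides up. Taking that direction as positive, Newton's second law for the whole system gives 50.424 − 47.363 = (13 + 6.2) a, so a = 3.061 / 19.2 = 0.1594 m/s².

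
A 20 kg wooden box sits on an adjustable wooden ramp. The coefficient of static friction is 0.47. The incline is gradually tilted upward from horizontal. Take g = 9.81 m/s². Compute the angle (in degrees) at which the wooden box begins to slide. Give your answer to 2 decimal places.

25.17°

At the threshold of sliding, static friction is at its maximum μ_s N and exactly balances the weight component along the incline: mg sin θ = μ_s mg cos θ.
Hence tan θ = μ_s = 0.47, so θ = arctan(0.47) = 25.1735°.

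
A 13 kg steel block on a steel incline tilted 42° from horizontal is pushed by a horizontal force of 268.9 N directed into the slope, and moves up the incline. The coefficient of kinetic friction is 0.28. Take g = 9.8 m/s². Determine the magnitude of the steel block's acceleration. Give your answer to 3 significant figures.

2.90 m/s²

The horizontal push has components F cos 42° = 268.9 × 0.7431 = 199.820 N up the incline and F sin 42° = 268.9 × 0.6691 = 179.921 N pressing into the surface.
The normal force is therefore N = mg cos 42° + F sin 42° = 94.671 + 179.921 = 274.592 N, and kinetic friction down the slope is μN = 0.28 × 274.592 = 76.886 N.
Along the incline: F cos 42° − mg sin 42° − μN = ma, so 199.820 − 85.243 − 76.886 = 13 a, giving a = 2.8993 m/s².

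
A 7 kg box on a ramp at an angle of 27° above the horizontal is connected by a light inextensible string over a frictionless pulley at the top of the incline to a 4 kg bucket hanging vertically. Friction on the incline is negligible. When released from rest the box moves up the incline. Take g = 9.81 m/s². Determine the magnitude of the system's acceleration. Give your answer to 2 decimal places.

0.73 m/s²

For the box on the incline: the weight component along the slope is m₁g sin 27° = 7 × 9.81 × 0.4540 = 31.176 N and the normal force is N = m₁g cos 27° = 61.185 N.
Newton's second law for the box (up-slope positive): T − 31.176 = 7 a. For the hanging bucket (downward positive): 4 × 9.81 − T = 4 a.
Adding the two equations eliminates T: 8.064 = 11 a, so a = 0.7331 m/s².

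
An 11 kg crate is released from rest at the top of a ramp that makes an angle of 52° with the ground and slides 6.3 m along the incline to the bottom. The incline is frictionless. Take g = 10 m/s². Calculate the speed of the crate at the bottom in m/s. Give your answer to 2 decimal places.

The weight component along the incline is mg sin 52° = 86.681 N and the normal force is N = mg cos 52° = 67.723 N.
With no friction, a = g sin 52° = 7.8801 m/s².
Starting from rest over a distance of 6.3 m, v² = 2aL = 2 × 7.8801 × 6.3 = 99.2893, so v = 9.9644 m/s.

9.96 m/s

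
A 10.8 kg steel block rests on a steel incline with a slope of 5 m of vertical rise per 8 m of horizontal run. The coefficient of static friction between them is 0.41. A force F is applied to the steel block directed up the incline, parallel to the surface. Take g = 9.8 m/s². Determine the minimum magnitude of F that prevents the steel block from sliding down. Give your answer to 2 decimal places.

The normal force is N = mg cos 32.01° = 89.752 N. With F at its minimum the steel block is on the verge of sliding down, so static friction is at its maximum μ_s N = 0.41 × 89.752 = 36.798 N and acts up the slope.
Equilibrium along the incline: F + μ_s N = mg sin 32.01°, so F = 56.095 − 36.798 = 19.297 N.

19.30 N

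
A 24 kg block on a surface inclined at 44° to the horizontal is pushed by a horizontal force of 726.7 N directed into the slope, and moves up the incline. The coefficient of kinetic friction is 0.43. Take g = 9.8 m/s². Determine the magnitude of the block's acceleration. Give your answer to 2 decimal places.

The horizontal push has components F cos 44° = 726.7 × 0.7193 = 522.715 N up the incline and F sin 44° = 726.7 × 0.6947 = 504.838 N pressing into the surface.
The normal force is therefore N = mg cos 44° + F sin 44° = 169.179 + 504.838 = 674.017 N, and kinetic friction down the slope is μN = 0.43 × 674.017 = 289.827 N.
Along the incline: F cos 44° − mg sin 44° − μN = ma, so 522.715 − 163.393 − 289.827 = 24 a, giving a = 2.8956 m/s².

2.90 m/s²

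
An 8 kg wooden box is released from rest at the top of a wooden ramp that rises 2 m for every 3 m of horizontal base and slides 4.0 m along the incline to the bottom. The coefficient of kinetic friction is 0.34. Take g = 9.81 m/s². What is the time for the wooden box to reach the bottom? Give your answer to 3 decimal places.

1.732 s

The weight component along the incline is mg sin 33.69° = 43.533 N and the normal force is N = mg cos 33.69° = 65.299 N.
Friction up the slope is f = μN = 0.34 × 65.299 = 22.202 N, so the net downslope force is 43.533 − 22.202 = 21.331 N and a = 21.331 / 8 = 2.6664 m/s².
Starting from rest, L = ½at², so t = √(2L/a) = √(2 × 4.0 / 2.6664) = 1.7321 s.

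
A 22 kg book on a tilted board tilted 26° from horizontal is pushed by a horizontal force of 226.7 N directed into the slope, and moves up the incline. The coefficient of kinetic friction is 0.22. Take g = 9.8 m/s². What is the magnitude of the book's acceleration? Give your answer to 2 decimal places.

2.03 m/s²

The horizontal push has components F cos 26° = 226.7 × 0.8988 = 203.758 N up the incline and F sin 26° = 226.7 × 0.4384 = 99.385 N pressing into the surface.
The normal force is therefore N = mg cos 26° + F sin 26° = 193.781 + 99.385 = 293.166 N, and kinetic friction down the slope is μN = 0.22 × 293.166 = 64.497 N.
Along the incline: F cos 26° − mg sin 26° − μN = ma, so 203.758 − 94.519 − 64.497 = 22 a, giving a = 2.0337 m/s².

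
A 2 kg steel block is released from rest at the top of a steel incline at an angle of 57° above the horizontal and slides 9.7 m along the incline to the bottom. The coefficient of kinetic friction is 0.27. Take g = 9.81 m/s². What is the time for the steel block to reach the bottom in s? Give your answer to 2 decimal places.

1.69 s

The weight component along the incline is mg sin 57° = 16.455 N and the normal force is N = mg cos 57° = 10.686 N.
Friction up the slope is f = μN = 0.27 × 10.686 = 2.885 N, so the net downslope force is 16.455 − 2.885 = 13.570 N and a = 13.570 / 2 = 6.7850 m/s².
Starting from rest, L = ½at², so t = √(2L/a) = √(2 × 9.7 / 6.7850) = 1.6909 s.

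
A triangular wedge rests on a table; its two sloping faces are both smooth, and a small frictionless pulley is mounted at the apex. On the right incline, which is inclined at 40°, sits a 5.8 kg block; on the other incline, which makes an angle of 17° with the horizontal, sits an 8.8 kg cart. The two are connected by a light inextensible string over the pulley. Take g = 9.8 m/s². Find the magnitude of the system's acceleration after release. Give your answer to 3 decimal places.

0.775 m/s²

Resolve each weight along its own incline: the 5.8 kg mass has component 5.8 × 9.8 × sin 40° = 36.536 N down its slope, and the 8.8 kg mass has 8.8 × 9.8 × sin 17° = 25.214 N down its slope.
The 5.8 kg side's 36.536 N exceeds the other side's 25.214 N, so that mass slides down and the 8.8 kg mass slides up. Taking that direction as positive, Newton's second law for the whole system gives 36.536 − 25.214 = (5.8 + 8.8) a, so a = 11.322 / 14.6 = 0.7755 m/s².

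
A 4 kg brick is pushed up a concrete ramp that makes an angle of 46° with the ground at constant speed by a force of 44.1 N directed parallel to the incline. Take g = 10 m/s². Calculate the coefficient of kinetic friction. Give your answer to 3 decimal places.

At constant speed ΣF = 0 along the incline. The applied 44.1 N acts up the slope; the weight component mg sin 46° = 28.774 N and kinetic friction μN both act down the slope.
So 44.1 = 28.774 + μ × 27.786, giving μ = (44.1 − 28.774) / 27.786 = 0.5516.

0.552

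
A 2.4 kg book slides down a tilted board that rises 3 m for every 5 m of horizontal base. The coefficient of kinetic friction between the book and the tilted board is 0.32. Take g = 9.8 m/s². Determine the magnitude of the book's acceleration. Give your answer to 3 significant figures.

2.35 m/s²

Resolving the weight along the incline: the component pulling the book down the slope is mg sin 30.96° = 2.4 × 9.8 × 0.5145 = 12.101 N, and the normal force is N = mg cos 30.96° = 2.4 × 9.8 × 0.8575 = 20.168 N.
Kinetic friction acts up the slope with magnitude f = μN = 0.32 × 20.168 = 6.454 N.
Net force along the incline is 12.101 − 6.454 = 5.647 N, so a = 5.647 / 2.4 = 2.3529 m/s².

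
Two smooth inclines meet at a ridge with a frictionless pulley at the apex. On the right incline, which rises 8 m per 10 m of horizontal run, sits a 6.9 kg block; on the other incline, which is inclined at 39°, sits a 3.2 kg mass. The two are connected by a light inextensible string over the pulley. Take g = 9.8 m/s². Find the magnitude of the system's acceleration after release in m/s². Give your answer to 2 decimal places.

2.23 m/s²

Resolve each weight along its own incline: the 6.9 kg mass has component 6.9 × 9.8 × sin 38.66° = 42.242 N down its slope, and the 3.2 kg mass has 3.2 × 9.8 × sin 39° = 19.735 N down its slope.
The 6.9 kg side's 42.242 N exceeds the other side's 19.735 N, so that mass slides down and the 3.2 kg mass slides up. Taking that direction as positive, Newton's second law for the whole system gives 42.242 − 19.735 = (6.9 + 3.2) a, so a = 22.507 / 10.1 = 2.2284 m/s².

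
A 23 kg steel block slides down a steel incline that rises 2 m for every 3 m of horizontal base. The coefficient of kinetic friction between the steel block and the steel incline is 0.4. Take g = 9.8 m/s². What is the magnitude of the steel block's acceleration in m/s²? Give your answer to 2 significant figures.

Resolving the weight along the incline: the component pulling the steel block down the slope is mg sin 33.69° = 23 × 9.8 × 0.5547 = 125.029 N, and the normal force is N = mg cos 33.69° = 23 × 9.8 × 0.8321 = 187.555 N.
Kinetic friction acts up the slope with magnitude f = μN = 0.4 × 187.555 = 75.022 N.
Net force along the incline is 125.029 − 75.022 = 50.007 N, so a = 50.007 / 23 = 2.1742 m/s².

2.2 m/s²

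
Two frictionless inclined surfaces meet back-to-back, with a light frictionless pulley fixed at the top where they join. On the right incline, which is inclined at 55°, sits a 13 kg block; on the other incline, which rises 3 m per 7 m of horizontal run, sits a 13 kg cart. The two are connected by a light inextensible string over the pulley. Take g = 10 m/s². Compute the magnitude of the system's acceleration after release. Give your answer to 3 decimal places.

Resolve each weight along its own incline: the 13 kg mass has component 13 × 10 × sin 55° = 106.490 N down its slope, and the 13 kg mass has 13 × 10 × sin 23.20° = 51.210 N down its slope.
The 13 kg side's 106.490 N exceeds the other side's 51.210 N, so that mass slides down and the 13 kg mass slides up. Taking that direction as positive, Newton's second law for the whole system gives 106.490 − 51.210 = (13 + 13) a, so a = 55.280 / 26 = 2.1262 m/s².

2.126 m/s²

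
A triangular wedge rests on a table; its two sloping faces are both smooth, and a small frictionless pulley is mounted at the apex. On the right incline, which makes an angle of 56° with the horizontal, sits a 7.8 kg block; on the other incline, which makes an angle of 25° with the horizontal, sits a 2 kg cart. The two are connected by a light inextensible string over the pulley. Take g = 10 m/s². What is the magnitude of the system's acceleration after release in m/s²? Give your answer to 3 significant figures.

5.74 m/s²

Resolve each weight along its own incline: the 7.8 kg mass has component 7.8 × 10 × sin 56° = 64.665 N down its slope, and the 2 kg mass has 2 × 10 × sin 25° = 8.452 N down its slope.
The 7.8 kg side's 64.665 N exceeds the other side's 8.452 N, so that mass slides down and the 2 kg mass slides up. Taking that direction as positive, Newton's second law for the whole system gives 64.665 − 8.452 = (7.8 + 2) a, so a = 56.213 / 9.8 = 5.7360 m/s².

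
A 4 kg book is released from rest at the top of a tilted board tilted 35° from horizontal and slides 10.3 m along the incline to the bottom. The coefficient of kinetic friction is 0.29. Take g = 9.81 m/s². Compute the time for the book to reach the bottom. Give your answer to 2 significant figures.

The weight component along the incline is mg sin 35° = 22.507 N and the normal force is N = mg cos 35° = 32.144 N.
Friction up the slope is f = μN = 0.29 × 32.144 = 9.322 N, so the net downslope force is 22.507 − 9.322 = 13.185 N and a = 13.185 / 4 = 3.2963 m/s².
Starting from rest, L = ½at², so t = √(2L/a) = √(2 × 10.3 / 3.2963) = 2.4999 s.

2.5 s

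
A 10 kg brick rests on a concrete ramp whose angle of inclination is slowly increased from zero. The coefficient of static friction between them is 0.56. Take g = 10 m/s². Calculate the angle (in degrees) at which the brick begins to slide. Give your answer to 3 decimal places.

At the threshold of sliding, static friction is at its maximum μ_s N and exactly balances the weight component along the incline: mg sin θ = μ_s mg cos θ.
Hence tan θ = μ_s = 0.56, so θ = arctan(0.56) = 29.2488°.

29.249°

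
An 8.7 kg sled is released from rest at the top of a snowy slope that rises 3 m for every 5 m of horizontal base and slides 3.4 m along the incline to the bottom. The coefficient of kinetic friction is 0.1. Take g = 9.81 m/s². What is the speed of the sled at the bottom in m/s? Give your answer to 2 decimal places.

5.35 m/s

The weight component along the incline is mg sin 30.96° = 43.911 N and the normal force is N = mg cos 30.96° = 73.184 N.
Friction up the slope is f = μN = 0.1 × 73.184 = 7.318 N, so the net downslope force is 43.911 − 7.318 = 36.593 N and a = 36.593 / 8.7 = 4.2061 m/s².
Starting from rest over a distance of 3.4 m, v² = 2aL = 2 × 4.2061 × 3.4 = 28.6015, so v = 5.3480 m/s.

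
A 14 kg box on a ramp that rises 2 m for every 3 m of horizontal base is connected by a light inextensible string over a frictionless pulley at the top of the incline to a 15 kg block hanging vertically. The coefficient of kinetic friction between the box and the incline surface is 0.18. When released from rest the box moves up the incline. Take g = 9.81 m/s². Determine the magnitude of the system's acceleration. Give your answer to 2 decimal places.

For the box on the incline: the weight component along the slope is m₁g sin 33.69° = 14 × 9.81 × 0.5547 = 76.182 N and the normal force is N = m₁g cos 33.69° = 114.274 N.
Kinetic friction opposes the box's motion up the incline: f = μN = 0.18 × 114.274 = 20.569 N acting down the slope.
Newton's second law for the box (up-slope positive): T − 76.182 − 20.569 = 14 a. For the hanging block (downward positive): 15 × 9.81 − T = 15 a.
Adding the two equations eliminates T: 50.399 = 29 a, so a = 1.7379 m/s².

1.74 m/s²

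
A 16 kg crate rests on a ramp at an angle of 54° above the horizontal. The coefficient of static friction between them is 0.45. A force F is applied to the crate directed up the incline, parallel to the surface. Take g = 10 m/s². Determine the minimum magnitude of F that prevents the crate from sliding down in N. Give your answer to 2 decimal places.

The normal force is N = mg cos 54° = 94.046 N. With F at its minimum the crate is on the verge of sliding down, so static friction is at its maximum μ_s N = 0.45 × 94.046 = 42.321 N and acts up the slope.
Equilibrium along the incline: F + μ_s N = mg sin 54°, so F = 129.443 − 42.321 = 87.122 N.

87.12 N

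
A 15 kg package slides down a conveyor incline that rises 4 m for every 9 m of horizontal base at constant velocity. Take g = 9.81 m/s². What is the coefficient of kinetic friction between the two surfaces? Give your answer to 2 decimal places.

0.44

At constant velocity the net force along the incline is zero: mg sin 23.96° = μ mg cos 23.96°.
So μ = tan 23.96° = 0.4061 / 0.9138 = 0.4444.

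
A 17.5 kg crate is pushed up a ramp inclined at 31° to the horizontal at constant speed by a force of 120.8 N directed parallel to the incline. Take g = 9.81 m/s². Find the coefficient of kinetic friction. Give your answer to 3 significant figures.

0.220

At constant speed ΣF = 0 along the incline. The applied 120.8 N acts up the slope; the weight component mg sin 31° = 88.419 N and kinetic friction μN both act down the slope.
So 120.8 = 88.419 + μ × 147.154, giving μ = (120.8 − 88.419) / 147.154 = 0.2200.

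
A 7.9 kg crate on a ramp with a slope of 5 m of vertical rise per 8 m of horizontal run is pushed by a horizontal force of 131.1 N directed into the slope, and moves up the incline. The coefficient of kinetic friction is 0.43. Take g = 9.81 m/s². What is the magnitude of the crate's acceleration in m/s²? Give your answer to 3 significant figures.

1.51 m/s²

The horizontal push has components F cos 32.01° = 131.1 × 0.8480 = 111.173 N up the incline and F sin 32.01° = 131.1 × 0.5300 = 69.483 N pressing into the surface.
The normal force is therefore N = mg cos 32.01° + F sin 32.01° = 65.719 + 69.483 = 135.202 N, and kinetic friction down the slope is μN = 0.43 × 135.202 = 58.137 N.
Along the incline: F cos 32.01° − mg sin 32.01° − μN = ma, so 111.173 − 41.074 − 58.137 = 7.9 a, giving a = 1.5142 m/s².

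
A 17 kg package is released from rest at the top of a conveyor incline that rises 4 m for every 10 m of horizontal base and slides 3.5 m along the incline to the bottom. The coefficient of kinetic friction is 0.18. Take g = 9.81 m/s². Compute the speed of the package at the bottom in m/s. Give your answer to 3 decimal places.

3.745 m/s

The weight component along the incline is mg sin 21.80° = 61.937 N and the normal force is N = mg cos 21.80° = 154.842 N.
Friction up the slope is f = μN = 0.18 × 154.842 = 27.872 N, so the net downslope force is 61.937 − 27.872 = 34.065 N and a = 34.065 / 17 = 2.0038 m/s².
Starting from rest over a distance of 3.5 m, v² = 2aL = 2 × 2.0038 × 3.5 = 14.0266, so v = 3.7452 m/s.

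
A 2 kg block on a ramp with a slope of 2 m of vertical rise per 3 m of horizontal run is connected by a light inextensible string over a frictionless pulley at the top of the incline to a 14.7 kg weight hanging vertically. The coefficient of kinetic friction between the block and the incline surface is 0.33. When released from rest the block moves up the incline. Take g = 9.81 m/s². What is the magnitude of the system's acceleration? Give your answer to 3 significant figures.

7.66 m/s²

For the block on the incline: the weight component along the slope is m₁g sin 33.69° = 2 × 9.81 × 0.5547 = 10.883 N and the normal force is N = m₁g cos 33.69° = 16.325 N.
Kinetic friction opposes the block's motion up the incline: f = μN = 0.33 × 16.325 = 5.387 N acting down the slope.
Newton's second law for the block (up-slope positive): T − 10.883 − 5.387 = 2 a. For the hanging weight (downward positive): 14.7 × 9.81 − T = 14.7 a.
Adding the two equations eliminates T: 127.937 = 16.7 a, so a = 7.6609 m/s².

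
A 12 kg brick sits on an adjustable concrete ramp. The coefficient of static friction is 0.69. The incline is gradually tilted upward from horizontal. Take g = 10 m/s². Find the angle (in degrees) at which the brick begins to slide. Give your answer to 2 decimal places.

At the threshold of sliding, static friction is at its maximum μ_s N and exactly balances the weight component along the incline: mg sin θ = μ_s mg cos θ.
Hence tan θ = μ_s = 0.69, so θ = arctan(0.69) = 34.6057°.

34.61°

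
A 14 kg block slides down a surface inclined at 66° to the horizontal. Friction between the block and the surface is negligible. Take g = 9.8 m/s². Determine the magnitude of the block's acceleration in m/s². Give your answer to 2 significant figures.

Resolving the weight along the incline: the component pulling the block down the slope is mg sin 66° = 14 × 9.8 × 0.9135 = 125.332 N, and the normal force is N = mg cos 66° = 14 × 9.8 × 0.4067 = 55.799 N.
With no friction the net force along the incline is 125.332 N, so a = g sin 66° = 125.332 / 14 = 8.9523 m/s².

9.0 m/s²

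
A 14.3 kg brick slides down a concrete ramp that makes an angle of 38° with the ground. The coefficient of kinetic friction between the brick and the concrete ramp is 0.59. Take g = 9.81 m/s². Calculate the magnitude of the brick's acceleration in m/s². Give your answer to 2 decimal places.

Resolving the weight along the incline: the component pulling the brick down the slope is mg sin 38° = 14.3 × 9.81 × 0.6157 = 86.372 N, and the normal force is N = mg cos 38° = 14.3 × 9.81 × 0.7880 = 110.543 N.
Kinetic friction acts up the slope with magnitude f = μN = 0.59 × 110.543 = 65.220 N.
Net force along the incline is 86.372 − 65.220 = 21.152 N, so a = 21.152 / 14.3 = 1.4792 m/s².

1.48 m/s²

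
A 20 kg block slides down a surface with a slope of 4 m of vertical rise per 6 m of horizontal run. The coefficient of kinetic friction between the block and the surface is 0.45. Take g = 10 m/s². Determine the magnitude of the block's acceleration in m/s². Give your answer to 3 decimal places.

1.803 m/s²

Resolving the weight along the incline: the component pulling the block down the slope is mg sin 33.69° = 20 × 10 × 0.5547 = 110.940 N, and the normal force is N = mg cos 33.69° = 20 × 10 × 0.8321 = 166.420 N.
Kinetic friction acts up the slope with magnitude f = μN = 0.45 × 166.420 = 74.889 N.
Net force along the incline is 110.940 − 74.889 = 36.051 N, so a = 36.051 / 20 = 1.8026 m/s².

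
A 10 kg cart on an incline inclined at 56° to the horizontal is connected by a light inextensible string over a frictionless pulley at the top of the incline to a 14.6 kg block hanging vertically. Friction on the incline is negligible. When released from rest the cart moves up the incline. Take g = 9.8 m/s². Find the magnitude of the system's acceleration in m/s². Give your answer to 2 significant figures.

For the cart on the incline: the weight component along the slope is m₁g sin 56° = 10 × 9.8 × 0.8290 = 81.242 N and the normal force is N = m₁g cos 56° = 54.801 N.
Newton's second law for the cart (up-slope positive): T − 81.242 = 10 a. For the hanging block (downward positive): 14.6 × 9.8 − T = 14.6 a.
Adding the two equations eliminates T: 61.838 = 24.6 a, so a = 2.5137 m/s².

2.5 m/s²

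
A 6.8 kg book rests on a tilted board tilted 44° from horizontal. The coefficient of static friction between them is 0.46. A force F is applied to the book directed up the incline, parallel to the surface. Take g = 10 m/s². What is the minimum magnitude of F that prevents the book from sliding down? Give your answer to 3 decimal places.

24.736 N

The normal force is N = mg cos 44° = 48.915 N. With F at its minimum the book is on the verge of sliding down, so static friction is at its maximum μ_s N = 0.46 × 48.915 = 22.501 N and acts up the slope.
Equilibrium along the incline: F + μ_s N = mg sin 44°, so F = 47.237 − 22.501 = 24.736 N.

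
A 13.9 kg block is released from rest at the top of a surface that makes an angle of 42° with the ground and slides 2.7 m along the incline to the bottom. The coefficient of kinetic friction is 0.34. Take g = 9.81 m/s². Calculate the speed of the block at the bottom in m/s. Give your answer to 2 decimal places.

The weight component along the incline is mg sin 42° = 91.242 N and the normal force is N = mg cos 42° = 101.334 N.
Friction up the slope is f = μN = 0.34 × 101.334 = 34.454 N, so the net downslope force is 91.242 − 34.454 = 56.788 N and a = 56.788 / 13.9 = 4.0855 m/s².
Starting from rest over a distance of 2.7 m, v² = 2aL = 2 × 4.0855 × 2.7 = 22.0617, so v = 4.6970 m/s.

4.70 m/s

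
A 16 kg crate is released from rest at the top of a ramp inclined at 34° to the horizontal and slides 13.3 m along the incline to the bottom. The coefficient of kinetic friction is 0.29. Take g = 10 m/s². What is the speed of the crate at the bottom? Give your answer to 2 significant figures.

9.2 m/s

The weight component along the incline is mg sin 34° = 89.471 N and the normal force is N = mg cos 34° = 132.646 N.
Friction up the slope is f = μN = 0.29 × 132.646 = 38.467 N, so the net downslope force is 89.471 − 38.467 = 51.004 N and a = 51.004 / 16 = 3.1877 m/s².
Starting from rest over a distance of 13.3 m, v² = 2aL = 2 × 3.1877 × 13.3 = 84.7928, so v = 9.2083 m/s.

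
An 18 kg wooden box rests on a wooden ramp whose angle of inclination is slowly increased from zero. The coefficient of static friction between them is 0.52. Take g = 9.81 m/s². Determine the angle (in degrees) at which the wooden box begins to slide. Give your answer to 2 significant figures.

27°

At the threshold of sliding, static friction is at its maximum μ_s N and exactly balances the weight component along the incline: mg sin θ = μ_s mg cos θ.
Hence tan θ = μ_s = 0.52, so θ = arctan(0.52) = 27.4744°.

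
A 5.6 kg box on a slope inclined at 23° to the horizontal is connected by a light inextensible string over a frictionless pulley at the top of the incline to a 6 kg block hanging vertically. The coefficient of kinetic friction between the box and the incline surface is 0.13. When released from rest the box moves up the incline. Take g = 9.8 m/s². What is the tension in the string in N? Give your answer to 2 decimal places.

42.87 N

For the box on the incline: the weight component along the slope is m₁g sin 23° = 5.6 × 9.8 × 0.3907 = 21.442 N and the normal force is N = m₁g cos 23° = 50.517 N.
Kinetic friction opposes the box's motion up the incline: f = μN = 0.13 × 50.517 = 6.567 N acting down the slope.
Newton's second law for the box (up-slope positive): T − 21.442 − 6.567 = 5.6 a. For the hanging block (downward positive): 6 × 9.8 − T = 6 a.
Adding the two equations eliminates T: 30.791 = 11.6 a, so a = 2.6544 m/s².
Then from the hanging block's equation, T = 6 × (9.8 − 2.6544) = 42.874 N.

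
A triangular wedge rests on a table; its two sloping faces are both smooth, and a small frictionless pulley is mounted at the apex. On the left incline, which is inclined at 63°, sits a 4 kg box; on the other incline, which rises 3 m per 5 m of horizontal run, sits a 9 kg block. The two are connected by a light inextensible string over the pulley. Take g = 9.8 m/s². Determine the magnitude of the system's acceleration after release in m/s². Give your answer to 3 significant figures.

0.804 m/s²

Resolve each weight along its own incline: the 4 kg mass has component 4 × 9.8 × sin 63° = 34.927 N down its slope, and the 9 kg mass has 9 × 9.8 × sin 30.96° = 45.379 N down its slope.
The 9 kg side's 45.379 N exceeds the other side's 34.927 N, so that mass slides down and the 4 kg mass slides up. Taking that direction as positive, Newton's second law for the whole system gives 45.379 − 34.927 = (4 + 9) a, so a = 10.452 / 13 = 0.8040 m/s².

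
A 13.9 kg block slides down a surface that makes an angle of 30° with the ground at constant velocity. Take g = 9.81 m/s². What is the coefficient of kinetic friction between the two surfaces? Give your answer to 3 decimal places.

0.577

At constant velocity the net force along the incline is zero: mg sin 30° = μ mg cos 30°.
So μ = tan 30° = 0.5000 / 0.8660 = 0.5774.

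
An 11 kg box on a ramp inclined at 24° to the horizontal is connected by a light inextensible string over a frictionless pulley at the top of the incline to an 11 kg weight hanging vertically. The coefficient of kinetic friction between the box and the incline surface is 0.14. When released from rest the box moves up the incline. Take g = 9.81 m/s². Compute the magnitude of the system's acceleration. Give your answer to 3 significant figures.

For the box on the incline: the weight component along the slope is m₁g sin 24° = 11 × 9.81 × 0.4067 = 43.887 N and the normal force is N = m₁g cos 24° = 98.581 N.
Kinetic friction opposes the box's motion up the incline: f = μN = 0.14 × 98.581 = 13.801 N acting down the slope.
Newton's second law for the box (up-slope positive): T − 43.887 − 13.801 = 11 a. For the hanging weight (downward positive): 11 × 9.81 − T = 11 a.
Adding the two equations eliminates T: 50.222 = 22 a, so a = 2.2828 m/s².

2.28 m/s²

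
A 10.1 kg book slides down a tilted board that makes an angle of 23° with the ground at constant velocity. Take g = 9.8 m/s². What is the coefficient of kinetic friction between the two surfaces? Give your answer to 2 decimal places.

At constant velocity the net force along the incline is zero: mg sin 23° = μ mg cos 23°.
So μ = tan 23° = 0.3907 / 0.9205 = 0.4244.

0.42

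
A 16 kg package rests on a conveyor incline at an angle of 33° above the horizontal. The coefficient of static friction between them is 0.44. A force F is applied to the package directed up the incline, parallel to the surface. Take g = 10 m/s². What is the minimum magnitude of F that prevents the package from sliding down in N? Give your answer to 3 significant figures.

The normal force is N = mg cos 33° = 134.187 N. With F at its minimum the package is on the verge of sliding down, so static friction is at its maximum μ_s N = 0.44 × 134.187 = 59.042 N and acts up the slope.
Equilibrium along the incline: F + μ_s N = mg sin 33°, so F = 87.142 − 59.042 = 28.100 N.

28.1 N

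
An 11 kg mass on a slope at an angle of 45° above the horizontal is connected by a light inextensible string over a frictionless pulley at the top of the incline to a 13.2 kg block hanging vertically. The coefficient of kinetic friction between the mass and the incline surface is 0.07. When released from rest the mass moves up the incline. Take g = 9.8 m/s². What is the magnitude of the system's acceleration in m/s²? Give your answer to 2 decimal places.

For the mass on the incline: the weight component along the slope is m₁g sin 45° = 11 × 9.8 × 0.7071 = 76.225 N and the normal force is N = m₁g cos 45° = 76.226 N.
Kinetic friction opposes the mass's motion up the incline: f = μN = 0.07 × 76.226 = 5.336 N acting down the slope.
Newton's second law for the mass (up-slope positive): T − 76.225 − 5.336 = 11 a. For the hanging block (downward positive): 13.2 × 9.8 − T = 13.2 a.
Adding the two equations eliminates T: 47.799 = 24.2 a, so a = 1.9752 m/s².

1.98 m/s²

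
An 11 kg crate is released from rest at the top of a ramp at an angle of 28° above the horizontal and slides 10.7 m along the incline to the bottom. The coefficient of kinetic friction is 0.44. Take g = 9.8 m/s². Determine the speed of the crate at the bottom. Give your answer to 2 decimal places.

The weight component along the incline is mg sin 28° = 50.609 N and the normal force is N = mg cos 28° = 95.182 N.
Friction up the slope is f = μN = 0.44 × 95.182 = 41.880 N, so the net downslope force is 50.609 − 41.880 = 8.729 N and a = 8.729 / 11 = 0.7935 m/s².
Starting from rest over a distance of 10.7 m, v² = 2aL = 2 × 0.7935 × 10.7 = 16.9809, so v = 4.1208 m/s.

4.12 m/s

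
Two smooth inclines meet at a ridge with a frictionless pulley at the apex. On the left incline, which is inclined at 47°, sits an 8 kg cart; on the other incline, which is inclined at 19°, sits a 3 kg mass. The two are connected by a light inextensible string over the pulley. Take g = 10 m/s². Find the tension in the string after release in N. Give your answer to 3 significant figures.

Resolve each weight along its own incline: the 8 kg mass has component 8 × 10 × sin 47° = 58.508 N down its slope, and the 3 kg mass has 3 × 10 × sin 19° = 9.767 N down its slope.
The 8 kg side's 58.508 N exceeds the other side's 9.767 N, so that mass slides down and the 3 kg mass slides up. Taking that direction as positive, Newton's second law for the whole system gives 58.508 − 9.767 = (8 + 3) a, so a = 48.741 / 11 = 4.4310 m/s².
For the 3 kg mass (up-slope positive): T − 9.767 = 3 × 4.4310, so T = 23.060 N.

23.1 N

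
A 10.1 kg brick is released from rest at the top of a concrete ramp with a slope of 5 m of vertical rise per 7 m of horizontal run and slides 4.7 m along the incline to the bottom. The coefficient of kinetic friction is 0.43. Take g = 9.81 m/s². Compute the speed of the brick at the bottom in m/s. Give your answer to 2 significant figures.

The weight component along the incline is mg sin 35.54° = 57.590 N and the normal force is N = mg cos 35.54° = 80.626 N.
Friction up the slope is f = μN = 0.43 × 80.626 = 34.669 N, so the net downslope force is 57.590 − 34.669 = 22.921 N and a = 22.921 / 10.1 = 2.2694 m/s².
Starting from rest over a distance of 4.7 m, v² = 2aL = 2 × 2.2694 × 4.7 = 21.3324, so v = 4.6187 m/s.

4.6 m/s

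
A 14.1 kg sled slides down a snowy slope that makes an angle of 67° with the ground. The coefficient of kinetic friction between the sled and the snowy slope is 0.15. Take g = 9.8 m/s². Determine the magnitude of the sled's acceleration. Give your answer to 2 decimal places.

Resolving the weight along the incline: the component pulling the sled down the slope is mg sin 67° = 14.1 × 9.8 × 0.9205 = 127.195 N, and the normal force is N = mg cos 67° = 14.1 × 9.8 × 0.3907 = 53.987 N.
Kinetic friction acts up the slope with magnitude f = μN = 0.15 × 53.987 = 8.098 N.
Net force along the incline is 127.195 − 8.098 = 119.097 N, so a = 119.097 / 14.1 = 8.4466 m/s².

8.45 m/s²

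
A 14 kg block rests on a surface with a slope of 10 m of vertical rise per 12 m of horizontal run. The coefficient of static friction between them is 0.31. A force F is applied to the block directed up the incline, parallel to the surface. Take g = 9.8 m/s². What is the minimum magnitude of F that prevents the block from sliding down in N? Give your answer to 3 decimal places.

The normal force is N = mg cos 39.81° = 105.400 N. With F at its minimum the block is on the verge of sliding down, so static friction is at its maximum μ_s N = 0.31 × 105.400 = 32.674 N and acts up the slope.
Equilibrium along the incline: F + μ_s N = mg sin 39.81°, so F = 87.833 − 32.674 = 55.159 N.

55.159 N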